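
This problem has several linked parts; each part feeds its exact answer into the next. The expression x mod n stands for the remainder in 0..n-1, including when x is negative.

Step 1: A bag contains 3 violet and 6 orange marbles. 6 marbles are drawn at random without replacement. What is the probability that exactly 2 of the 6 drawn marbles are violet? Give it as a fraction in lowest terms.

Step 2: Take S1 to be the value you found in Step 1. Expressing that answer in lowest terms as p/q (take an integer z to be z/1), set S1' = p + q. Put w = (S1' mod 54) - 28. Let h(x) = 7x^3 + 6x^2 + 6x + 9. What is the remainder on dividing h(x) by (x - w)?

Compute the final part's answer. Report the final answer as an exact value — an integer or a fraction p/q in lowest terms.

25074

Step 1: total draws C(9,6) = 84; favorable C(3,2)*C(6,4) = 45; P = 15/28; answer 15/28
Step 2: S1 = 15/28; threaded value p + q = 43; w = 15; remainder = value at the root: 7*(15)^3 + 6*(15)^2 + 6*(15)^1 + 9 = (23625) + (1350) + (90) + (9) = 25074; answer 25074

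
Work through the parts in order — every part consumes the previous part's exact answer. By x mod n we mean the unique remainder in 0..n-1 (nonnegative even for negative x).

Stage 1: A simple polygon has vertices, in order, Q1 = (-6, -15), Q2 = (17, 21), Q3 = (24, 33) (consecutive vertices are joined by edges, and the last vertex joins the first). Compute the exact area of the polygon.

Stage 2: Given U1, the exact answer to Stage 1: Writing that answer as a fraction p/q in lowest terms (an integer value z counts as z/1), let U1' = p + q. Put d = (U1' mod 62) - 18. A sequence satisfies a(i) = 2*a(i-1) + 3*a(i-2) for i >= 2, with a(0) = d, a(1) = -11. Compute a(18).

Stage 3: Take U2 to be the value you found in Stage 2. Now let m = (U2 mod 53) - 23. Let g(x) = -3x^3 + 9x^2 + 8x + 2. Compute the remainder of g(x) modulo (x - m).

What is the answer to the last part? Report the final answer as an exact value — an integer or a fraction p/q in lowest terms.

Stage 1: cross terms: (-6*21 - 17*-15)=129, (17*33 - 24*21)=57, (24*-15 - -6*33)=-162; twice the area = |24| = 24; area = 12; answer 12
Stage 2: U1 = 12; threaded value p + q = 13; d = -5; a(2) = 2*(-11) + 3*(-5) = -37; iterating: a(2)=-37, a(3)=-107, a(4)=-325, a(5)=-971, a(6)=-2917, a(7)=-8747, a(8)=-26245, a(9)=-78731, a(10)=-236197, a(11)=-708587, a(12)=-2125765, a(13)=-6377291, a(14)=-19131877, a(15)=-57395627, a(16)=-172186885, a(17)=-516560651, a(18)=-1549681957; answer -1549681957
Stage 3: U2 = -1549681957; m = 19; remainder = value at the root: -3*(19)^3 + 9*(19)^2 + 8*(19)^1 + 2 = (-20577) + (3249) + (152) + (2) = -17174; answer -17174

-17174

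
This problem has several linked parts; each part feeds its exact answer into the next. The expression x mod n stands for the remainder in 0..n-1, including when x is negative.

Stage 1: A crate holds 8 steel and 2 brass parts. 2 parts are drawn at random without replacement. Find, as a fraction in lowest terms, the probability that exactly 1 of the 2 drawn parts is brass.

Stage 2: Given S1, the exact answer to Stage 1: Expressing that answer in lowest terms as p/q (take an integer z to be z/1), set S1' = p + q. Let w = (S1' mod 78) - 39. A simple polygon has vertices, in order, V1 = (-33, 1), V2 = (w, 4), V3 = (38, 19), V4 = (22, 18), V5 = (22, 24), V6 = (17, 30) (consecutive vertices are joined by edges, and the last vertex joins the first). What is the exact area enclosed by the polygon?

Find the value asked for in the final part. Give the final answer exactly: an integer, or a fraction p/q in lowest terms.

Stage 1: total draws C(10,2) = 45; favorable C(2,1)*C(8,1) = 16; P = 16/45; answer 16/45
Stage 2: S1 = 16/45; threaded value p + q = 61; w = 22; cross terms: (-33*4 - 22*1)=-154, (22*19 - 38*4)=266, (38*18 - 22*19)=266, (22*24 - 22*18)=132, (22*30 - 17*24)=252, (17*1 - -33*30)=1007; twice the area = |1769| = 1769; area = 1769/2; answer 1769/2

1769/2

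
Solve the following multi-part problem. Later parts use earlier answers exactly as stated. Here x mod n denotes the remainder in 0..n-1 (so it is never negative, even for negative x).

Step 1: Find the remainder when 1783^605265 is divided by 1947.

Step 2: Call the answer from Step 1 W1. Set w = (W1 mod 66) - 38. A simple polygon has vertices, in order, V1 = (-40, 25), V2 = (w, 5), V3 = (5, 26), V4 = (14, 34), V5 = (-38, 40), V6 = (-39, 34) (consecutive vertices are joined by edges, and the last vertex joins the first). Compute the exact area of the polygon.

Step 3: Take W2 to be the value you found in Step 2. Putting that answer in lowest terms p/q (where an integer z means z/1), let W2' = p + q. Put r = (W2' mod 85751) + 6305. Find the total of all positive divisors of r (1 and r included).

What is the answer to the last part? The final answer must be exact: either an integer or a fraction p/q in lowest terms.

Step 1: squarings mod 1947: 1783^1=1783, 1783^2=1585, 1783^4=595, 1783^8=1618, 1783^16=1156, 1783^32=694, 1783^64=727, 1783^128=892, 1783^256=1288, 1783^512=100, 1783^1024=265, 1783^2048=133, 1783^4096=166, 1783^8192=298, 1783^16384=1189, 1783^32768=199, 1783^65536=661, 1783^131072=793, 1783^262144=1915, 1783^524288=1024; 1783^605265 = 1783^1 * 1783^16 * 1783^64 * 1783^1024 * 1783^2048 * 1783^4096 * 1783^8192 * 1783^65536 * 1783^524288 = 925 (mod 1947); answer 925
Step 2: W1 = 925; w = -37; cross terms: (-40*5 - -37*25)=725, (-37*26 - 5*5)=-987, (5*34 - 14*26)=-194, (14*40 - -38*34)=1852, (-38*34 - -39*40)=268, (-39*25 - -40*34)=385; twice the area = |2049| = 2049; area = 2049/2; answer 2049/2
Step 3: W2 = 2049/2; threaded value p + q = 2051; r = 8356; 8356 = 2^2 * 2089; sigma = (1 + 2 + 4) * (1 + 2089) = 7 * 2090 = 14630; answer 14630

14630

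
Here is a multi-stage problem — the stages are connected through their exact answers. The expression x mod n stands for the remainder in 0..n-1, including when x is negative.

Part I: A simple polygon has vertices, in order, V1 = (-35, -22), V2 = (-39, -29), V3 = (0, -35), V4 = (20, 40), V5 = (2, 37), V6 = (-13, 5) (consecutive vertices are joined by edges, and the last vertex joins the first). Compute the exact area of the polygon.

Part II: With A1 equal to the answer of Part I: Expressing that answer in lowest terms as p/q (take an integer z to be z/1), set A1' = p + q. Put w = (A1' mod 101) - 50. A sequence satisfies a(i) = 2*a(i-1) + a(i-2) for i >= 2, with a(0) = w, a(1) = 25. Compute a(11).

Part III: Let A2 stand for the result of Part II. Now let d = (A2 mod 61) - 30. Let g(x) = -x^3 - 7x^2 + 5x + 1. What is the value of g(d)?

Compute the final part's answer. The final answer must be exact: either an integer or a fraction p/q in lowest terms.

Part I: cross terms: (-35*-29 - -39*-22)=157, (-39*-35 - 0*-29)=1365, (0*40 - 20*-35)=700, (20*37 - 2*40)=660, (2*5 - -13*37)=491, (-13*-22 - -35*5)=461; twice the area = |3834| = 3834; area = 1917; answer 1917
Part II: A1 = 1917; threaded value p + q = 1918; w = 50; a(2) = 2*(25) + 1*(50) = 100; iterating: a(2)=100, a(3)=225, a(4)=550, a(5)=1325, a(6)=3200, a(7)=7725, a(8)=18650, a(9)=45025, a(10)=108700, a(11)=262425; answer 262425
Part III: A2 = 262425; d = -27; -1*(-27)^3 - 7*(-27)^2 + 5*(-27)^1 + 1 = (19683) + (-5103) + (-135) + (1) = 14446; answer 14446

14446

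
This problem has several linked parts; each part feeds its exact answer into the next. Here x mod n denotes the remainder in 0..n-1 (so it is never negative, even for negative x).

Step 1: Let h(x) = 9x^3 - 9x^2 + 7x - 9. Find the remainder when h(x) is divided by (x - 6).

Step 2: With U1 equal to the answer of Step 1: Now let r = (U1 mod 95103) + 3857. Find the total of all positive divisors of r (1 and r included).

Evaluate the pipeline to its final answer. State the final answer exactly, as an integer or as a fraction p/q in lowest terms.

10800

Step 1: remainder = value at the root: 9*(6)^3 - 9*(6)^2 + 7*(6)^1 - 9 = (1944) + (-324) + (42) + (-9) = 1653; answer 1653
Step 2: U1 = 1653; r = 5510; 5510 = 2 * 5 * 19 * 29; sigma = (1 + 2) * (1 + 5) * (1 + 19) * (1 + 29) = 3 * 6 * 20 * 30 = 10800; answer 10800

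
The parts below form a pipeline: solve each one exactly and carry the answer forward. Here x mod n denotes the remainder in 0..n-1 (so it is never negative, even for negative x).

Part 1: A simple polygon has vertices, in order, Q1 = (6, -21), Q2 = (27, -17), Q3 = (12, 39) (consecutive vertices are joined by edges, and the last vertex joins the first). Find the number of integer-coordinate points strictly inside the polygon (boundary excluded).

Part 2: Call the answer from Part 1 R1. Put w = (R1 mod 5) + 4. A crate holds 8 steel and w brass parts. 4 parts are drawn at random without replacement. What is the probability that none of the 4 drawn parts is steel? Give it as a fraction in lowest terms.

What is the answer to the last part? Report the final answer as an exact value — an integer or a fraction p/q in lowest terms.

Part 1: cross terms: (6*-17 - 27*-21)=465, (27*39 - 12*-17)=1257, (12*-21 - 6*39)=-486; twice the area = |1236| = 1236; area = 618; boundary points = 1 + 1 + 6 = 8; strictly interior points = area - boundary/2 + 1 = 615; answer 615
Part 2: R1 = 615; w = 4; total draws C(12,4) = 495; favorable C(4,4) = 1; P = 1/495; answer 1/495

1/495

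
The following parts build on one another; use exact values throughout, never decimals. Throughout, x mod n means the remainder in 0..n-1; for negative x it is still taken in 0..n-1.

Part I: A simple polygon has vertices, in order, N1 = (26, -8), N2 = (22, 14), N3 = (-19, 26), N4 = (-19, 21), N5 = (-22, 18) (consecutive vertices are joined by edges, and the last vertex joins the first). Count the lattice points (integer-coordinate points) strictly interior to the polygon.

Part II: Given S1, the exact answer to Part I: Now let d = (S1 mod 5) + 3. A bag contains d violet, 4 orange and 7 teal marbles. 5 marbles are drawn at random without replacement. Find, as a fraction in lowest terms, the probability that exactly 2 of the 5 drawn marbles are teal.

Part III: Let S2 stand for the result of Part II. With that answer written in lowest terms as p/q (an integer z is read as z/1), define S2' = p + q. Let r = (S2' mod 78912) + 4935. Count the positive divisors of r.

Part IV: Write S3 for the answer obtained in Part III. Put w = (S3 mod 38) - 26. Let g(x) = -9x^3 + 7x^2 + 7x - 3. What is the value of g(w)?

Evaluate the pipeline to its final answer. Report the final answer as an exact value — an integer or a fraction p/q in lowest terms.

99063

Part I: cross terms: (26*14 - 22*-8)=540, (22*26 - -19*14)=838, (-19*21 - -19*26)=95, (-19*18 - -22*21)=120, (-22*-8 - 26*18)=-292; twice the area = |1301| = 1301; area = 1301/2; boundary points = 2 + 1 + 5 + 3 + 2 = 13; strictly interior points = area - boundary/2 + 1 = 645; answer 645
Part II: S1 = 645; d = 3; total draws C(14,5) = 2002; favorable C(7,2)*C(7,3) = 735; P = 105/286; answer 105/286
Part III: S2 = 105/286; threaded value p + q = 391; r = 5326; 5326 = 2 * 2663; number of divisors = (1+1) * (1+1) = 4; answer 4
Part IV: S3 = 4; w = -22; -9*(-22)^3 + 7*(-22)^2 + 7*(-22)^1 - 3 = (95832) + (3388) + (-154) + (-3) = 99063; answer 99063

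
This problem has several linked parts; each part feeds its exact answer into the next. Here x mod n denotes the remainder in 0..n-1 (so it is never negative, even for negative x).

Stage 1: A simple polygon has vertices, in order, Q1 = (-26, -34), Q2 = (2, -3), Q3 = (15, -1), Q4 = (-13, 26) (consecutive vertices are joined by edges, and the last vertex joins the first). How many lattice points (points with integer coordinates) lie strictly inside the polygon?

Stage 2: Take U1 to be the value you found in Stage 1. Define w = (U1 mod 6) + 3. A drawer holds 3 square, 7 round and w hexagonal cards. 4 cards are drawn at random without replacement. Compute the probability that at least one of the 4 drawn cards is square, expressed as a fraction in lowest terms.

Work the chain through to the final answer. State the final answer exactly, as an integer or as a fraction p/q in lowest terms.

Stage 1: cross terms: (-26*-3 - 2*-34)=146, (2*-1 - 15*-3)=43, (15*26 - -13*-1)=377, (-13*-34 - -26*26)=1118; twice the area = |1684| = 1684; area = 842; boundary points = 1 + 1 + 1 + 1 = 4; strictly interior points = area - boundary/2 + 1 = 841; answer 841
Stage 2: U1 = 841; w = 4; total draws C(14,4) = 1001; complement C(11,4) = 330; favorable 1001 - 330 = 671; P = 61/91; answer 61/91

61/91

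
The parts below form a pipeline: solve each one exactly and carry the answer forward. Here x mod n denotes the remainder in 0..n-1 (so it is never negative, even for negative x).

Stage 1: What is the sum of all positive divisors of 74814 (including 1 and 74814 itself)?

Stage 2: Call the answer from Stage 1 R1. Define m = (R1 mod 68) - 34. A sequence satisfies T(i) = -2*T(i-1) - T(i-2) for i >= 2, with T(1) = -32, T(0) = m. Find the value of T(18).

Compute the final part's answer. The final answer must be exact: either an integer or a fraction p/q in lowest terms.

Stage 1: 74814 = 2 * 3 * 37 * 337; sigma = (1 + 2) * (1 + 3) * (1 + 37) * (1 + 337) = 3 * 4 * 38 * 338 = 154128; answer 154128
Stage 2: R1 = 154128; m = 6; T(2) = -2*(-32) - 1*(6) = 58; iterating: T(2)=58, T(3)=-84, T(4)=110, T(5)=-136, T(6)=162, T(7)=-188, T(8)=214, T(9)=-240, T(10)=266, T(11)=-292, T(12)=318, T(13)=-344, T(14)=370, T(15)=-396, T(16)=422, T(17)=-448, T(18)=474; answer 474

474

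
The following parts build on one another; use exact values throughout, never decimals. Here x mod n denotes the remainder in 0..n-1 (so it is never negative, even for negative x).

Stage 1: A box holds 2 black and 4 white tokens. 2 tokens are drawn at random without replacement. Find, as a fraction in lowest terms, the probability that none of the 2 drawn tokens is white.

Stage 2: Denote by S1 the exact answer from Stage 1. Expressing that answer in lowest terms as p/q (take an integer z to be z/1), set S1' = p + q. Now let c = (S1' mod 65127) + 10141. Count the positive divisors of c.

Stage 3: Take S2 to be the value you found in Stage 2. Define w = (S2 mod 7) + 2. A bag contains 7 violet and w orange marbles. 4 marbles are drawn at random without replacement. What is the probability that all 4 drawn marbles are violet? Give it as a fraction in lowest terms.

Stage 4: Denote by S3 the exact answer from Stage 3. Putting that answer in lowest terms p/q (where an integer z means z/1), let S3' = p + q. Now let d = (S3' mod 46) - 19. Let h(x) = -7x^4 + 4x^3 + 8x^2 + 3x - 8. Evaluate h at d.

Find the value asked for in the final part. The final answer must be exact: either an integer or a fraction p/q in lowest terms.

-17816

Stage 1: total draws C(6,2) = 15; favorable C(2,2) = 1; P = 1/15; answer 1/15
Stage 2: S1 = 1/15; threaded value p + q = 16; c = 10157; 10157 = 7 * 1451; number of divisors = (1+1) * (1+1) = 4; answer 4
Stage 3: S2 = 4; w = 6; total draws C(13,4) = 715; favorable C(7,4) = 35; P = 7/143; answer 7/143
Stage 4: S3 = 7/143; threaded value p + q = 150; d = -7; -7*(-7)^4 + 4*(-7)^3 + 8*(-7)^2 + 3*(-7)^1 - 8 = (-16807) + (-1372) + (392) + (-21) + (-8) = -17816; answer -17816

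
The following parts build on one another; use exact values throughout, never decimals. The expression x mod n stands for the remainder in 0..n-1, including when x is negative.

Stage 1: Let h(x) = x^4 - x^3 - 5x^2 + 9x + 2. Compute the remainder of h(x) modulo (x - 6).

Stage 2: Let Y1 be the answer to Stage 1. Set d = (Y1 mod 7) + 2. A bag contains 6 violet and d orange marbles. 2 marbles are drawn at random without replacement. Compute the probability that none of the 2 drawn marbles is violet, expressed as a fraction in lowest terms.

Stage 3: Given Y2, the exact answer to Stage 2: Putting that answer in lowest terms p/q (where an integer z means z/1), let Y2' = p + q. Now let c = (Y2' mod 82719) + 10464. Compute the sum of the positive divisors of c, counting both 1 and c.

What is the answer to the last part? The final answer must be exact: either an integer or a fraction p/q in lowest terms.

Stage 1: remainder = value at the root: 1*(6)^4 - 1*(6)^3 - 5*(6)^2 + 9*(6)^1 + 2 = (1296) + (-216) + (-180) + (54) + (2) = 956; answer 956
Stage 2: Y1 = 956; d = 6; total draws C(12,2) = 66; favorable C(6,2) = 15; P = 5/22; answer 5/22
Stage 3: Y2 = 5/22; threaded value p + q = 27; c = 10491; 10491 = 3 * 13 * 269; sigma = (1 + 3) * (1 + 13) * (1 + 269) = 4 * 14 * 270 = 15120; answer 15120

15120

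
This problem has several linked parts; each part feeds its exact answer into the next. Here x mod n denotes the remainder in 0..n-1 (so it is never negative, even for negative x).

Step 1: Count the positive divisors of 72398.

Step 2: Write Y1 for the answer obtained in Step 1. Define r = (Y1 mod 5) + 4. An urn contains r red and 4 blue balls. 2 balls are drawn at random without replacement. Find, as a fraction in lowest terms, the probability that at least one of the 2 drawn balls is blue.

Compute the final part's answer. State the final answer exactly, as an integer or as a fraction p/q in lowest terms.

34/55

Step 1: 72398 = 2 * 53 * 683; number of divisors = (1+1) * (1+1) * (1+1) = 8; answer 8
Step 2: Y1 = 8; r = 7; total draws C(11,2) = 55; complement C(7,2) = 21; favorable 55 - 21 = 34; P = 34/55; answer 34/55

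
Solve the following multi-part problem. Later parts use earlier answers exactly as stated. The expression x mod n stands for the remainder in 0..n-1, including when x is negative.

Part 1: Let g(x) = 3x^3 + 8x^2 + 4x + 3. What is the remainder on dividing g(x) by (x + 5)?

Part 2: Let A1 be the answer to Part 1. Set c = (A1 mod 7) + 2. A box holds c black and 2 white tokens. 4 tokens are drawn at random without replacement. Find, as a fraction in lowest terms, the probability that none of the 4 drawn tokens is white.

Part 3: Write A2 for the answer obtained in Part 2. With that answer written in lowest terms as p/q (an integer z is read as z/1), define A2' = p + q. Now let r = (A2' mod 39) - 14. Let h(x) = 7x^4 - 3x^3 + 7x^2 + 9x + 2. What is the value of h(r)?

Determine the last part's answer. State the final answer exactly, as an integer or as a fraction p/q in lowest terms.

Part 1: remainder = value at the root: 3*(-5)^3 + 8*(-5)^2 + 4*(-5)^1 + 3 = (-375) + (200) + (-20) + (3) = -192; answer -192
Part 2: A1 = -192; c = 6; total draws C(8,4) = 70; favorable C(6,4) = 15; P = 3/14; answer 3/14
Part 3: A2 = 3/14; threaded value p + q = 17; r = 3; 7*(3)^4 - 3*(3)^3 + 7*(3)^2 + 9*(3)^1 + 2 = (567) + (-81) + (63) + (27) + (2) = 578; answer 578

578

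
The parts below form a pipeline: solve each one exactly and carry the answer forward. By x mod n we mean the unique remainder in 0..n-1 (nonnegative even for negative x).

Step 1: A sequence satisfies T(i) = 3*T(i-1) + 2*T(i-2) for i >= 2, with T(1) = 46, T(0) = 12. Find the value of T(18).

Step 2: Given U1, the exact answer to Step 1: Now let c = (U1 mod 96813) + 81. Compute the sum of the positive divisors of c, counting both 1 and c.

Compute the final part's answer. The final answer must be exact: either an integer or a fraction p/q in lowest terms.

Step 1: T(2) = 3*(46) + 2*(12) = 162; iterating: T(2)=162, T(3)=578, T(4)=2058, T(5)=7330, T(6)=26106, T(7)=92978, T(8)=331146, T(9)=1179394, T(10)=4200474, T(11)=14960210, T(12)=53281578, T(13)=189765154, T(14)=675858618, T(15)=2407106162, T(16)=8573035722, T(17)=30533319490, T(18)=108746029914; answer 108746029914
Step 2: U1 = 108746029914; c = 53241; 53241 = 3 * 17747; sigma = (1 + 3) * (1 + 17747) = 4 * 17748 = 70992; answer 70992

70992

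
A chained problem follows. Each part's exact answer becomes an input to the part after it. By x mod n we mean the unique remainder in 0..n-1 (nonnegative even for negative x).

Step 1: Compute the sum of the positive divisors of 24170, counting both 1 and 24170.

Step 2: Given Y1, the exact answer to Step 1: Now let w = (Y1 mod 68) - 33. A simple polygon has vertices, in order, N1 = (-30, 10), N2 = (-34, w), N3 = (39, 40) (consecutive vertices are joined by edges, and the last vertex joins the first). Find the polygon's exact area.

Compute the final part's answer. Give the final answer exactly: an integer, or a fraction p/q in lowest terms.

Step 1: 24170 = 2 * 5 * 2417; sigma = (1 + 2) * (1 + 5) * (1 + 2417) = 3 * 6 * 2418 = 43524; answer 43524
Step 2: Y1 = 43524; w = -29; cross terms: (-30*-29 - -34*10)=1210, (-34*40 - 39*-29)=-229, (39*10 - -30*40)=1590; twice the area = |2571| = 2571; area = 2571/2; answer 2571/2

2571/2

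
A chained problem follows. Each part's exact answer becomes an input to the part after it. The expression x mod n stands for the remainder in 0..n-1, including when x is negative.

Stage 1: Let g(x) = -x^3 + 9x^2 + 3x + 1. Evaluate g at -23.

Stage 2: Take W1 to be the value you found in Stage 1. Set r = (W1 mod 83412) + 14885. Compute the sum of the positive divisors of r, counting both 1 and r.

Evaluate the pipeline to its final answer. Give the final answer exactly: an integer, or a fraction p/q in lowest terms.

Stage 1: -1*(-23)^3 + 9*(-23)^2 + 3*(-23)^1 + 1 = (12167) + (4761) + (-69) + (1) = 16860; answer 16860
Stage 2: W1 = 16860; r = 31745; 31745 = 5 * 7 * 907; sigma = (1 + 5) * (1 + 7) * (1 + 907) = 6 * 8 * 908 = 43584; answer 43584

43584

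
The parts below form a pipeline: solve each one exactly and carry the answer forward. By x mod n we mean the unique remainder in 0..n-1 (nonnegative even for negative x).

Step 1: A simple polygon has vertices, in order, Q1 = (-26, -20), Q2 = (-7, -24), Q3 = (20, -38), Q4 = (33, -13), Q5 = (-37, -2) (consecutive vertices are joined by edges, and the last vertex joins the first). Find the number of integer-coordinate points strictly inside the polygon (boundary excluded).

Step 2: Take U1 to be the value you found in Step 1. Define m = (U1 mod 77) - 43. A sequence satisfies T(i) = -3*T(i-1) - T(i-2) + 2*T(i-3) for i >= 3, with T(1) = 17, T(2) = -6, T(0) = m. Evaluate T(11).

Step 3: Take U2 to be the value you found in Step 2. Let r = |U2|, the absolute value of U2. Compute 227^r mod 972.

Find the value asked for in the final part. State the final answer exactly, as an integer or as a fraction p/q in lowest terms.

145

Step 1: cross terms: (-26*-24 - -7*-20)=484, (-7*-38 - 20*-24)=746, (20*-13 - 33*-38)=994, (33*-2 - -37*-13)=-547, (-37*-20 - -26*-2)=688; twice the area = |2365| = 2365; area = 2365/2; boundary points = 1 + 1 + 1 + 1 + 1 = 5; strictly interior points = area - boundary/2 + 1 = 1181; answer 1181
Step 2: U1 = 1181; m = -17; T(3) = -3*(-6) - 1*(17) + 2*(-17) = -33; iterating: T(3)=-33, T(4)=139, T(5)=-396, T(6)=983, T(7)=-2275, T(8)=5050, T(9)=-10909, T(10)=23127, T(11)=-48372; answer -48372
Step 3: U2 = -48372; r = 48372; squarings mod 972: 227^1=227, 227^2=13, 227^4=169, 227^8=373, 227^16=133, 227^32=193, 227^64=313, 227^128=769, 227^256=385, 227^512=481, 227^1024=25, 227^2048=625, 227^4096=853, 227^8192=553, 227^16384=601, 227^32768=589; 227^48372 = 227^4 * 227^16 * 227^32 * 227^64 * 227^128 * 227^1024 * 227^2048 * 227^4096 * 227^8192 * 227^32768 = 145 (mod 972); answer 145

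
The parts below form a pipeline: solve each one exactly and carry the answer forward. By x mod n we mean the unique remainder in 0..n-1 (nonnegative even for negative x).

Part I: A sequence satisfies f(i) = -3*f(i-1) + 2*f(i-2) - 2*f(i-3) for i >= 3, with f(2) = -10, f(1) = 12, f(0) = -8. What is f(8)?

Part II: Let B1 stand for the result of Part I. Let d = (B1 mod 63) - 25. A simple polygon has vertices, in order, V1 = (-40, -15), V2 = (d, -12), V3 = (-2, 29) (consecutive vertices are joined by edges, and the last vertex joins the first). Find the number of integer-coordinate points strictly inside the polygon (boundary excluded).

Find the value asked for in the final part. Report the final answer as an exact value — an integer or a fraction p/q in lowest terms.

Part I: f(3) = -3*(-10) + 2*(12) - 2*(-8) = 70; iterating: f(3)=70, f(4)=-254, f(5)=922, f(6)=-3414, f(7)=12594, f(8)=-46454; answer -46454
Part II: B1 = -46454; d = 15; cross terms: (-40*-12 - 15*-15)=705, (15*29 - -2*-12)=411, (-2*-15 - -40*29)=1190; twice the area = |2306| = 2306; area = 1153; boundary points = 1 + 1 + 2 = 4; strictly interior points = area - boundary/2 + 1 = 1152; answer 1152

1152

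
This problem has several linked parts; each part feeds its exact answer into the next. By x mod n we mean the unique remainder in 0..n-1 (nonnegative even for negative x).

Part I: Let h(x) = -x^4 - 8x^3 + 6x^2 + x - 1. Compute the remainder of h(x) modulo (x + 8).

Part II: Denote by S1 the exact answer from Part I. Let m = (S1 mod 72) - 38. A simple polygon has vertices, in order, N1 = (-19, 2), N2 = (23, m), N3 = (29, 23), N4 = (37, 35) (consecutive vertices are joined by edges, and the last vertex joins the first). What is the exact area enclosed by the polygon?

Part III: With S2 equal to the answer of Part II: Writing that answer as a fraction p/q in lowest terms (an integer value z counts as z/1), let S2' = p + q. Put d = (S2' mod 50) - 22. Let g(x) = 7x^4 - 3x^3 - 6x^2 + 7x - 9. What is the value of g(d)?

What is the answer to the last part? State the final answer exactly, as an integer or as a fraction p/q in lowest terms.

2277663

Part I: remainder = value at the root: -1*(-8)^4 - 8*(-8)^3 + 6*(-8)^2 + 1*(-8)^1 - 1 = (-4096) + (4096) + (384) + (-8) + (-1) = 375; answer 375
Part II: S1 = 375; m = -23; cross terms: (-19*-23 - 23*2)=391, (23*23 - 29*-23)=1196, (29*35 - 37*23)=164, (37*2 - -19*35)=739; twice the area = |2490| = 2490; area = 1245; answer 1245
Part III: S2 = 1245; threaded value p + q = 1246; d = 24; 7*(24)^4 - 3*(24)^3 - 6*(24)^2 + 7*(24)^1 - 9 = (2322432) + (-41472) + (-3456) + (168) + (-9) = 2277663; answer 2277663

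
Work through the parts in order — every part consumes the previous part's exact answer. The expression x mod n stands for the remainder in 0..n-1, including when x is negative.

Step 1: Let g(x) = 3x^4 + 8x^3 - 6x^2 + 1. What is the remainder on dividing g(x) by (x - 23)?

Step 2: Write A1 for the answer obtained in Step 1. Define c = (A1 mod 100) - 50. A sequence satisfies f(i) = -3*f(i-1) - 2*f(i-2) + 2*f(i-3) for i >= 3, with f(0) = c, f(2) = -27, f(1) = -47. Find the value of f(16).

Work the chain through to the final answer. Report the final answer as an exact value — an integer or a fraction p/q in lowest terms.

-486481

Step 1: remainder = value at the root: 3*(23)^4 + 8*(23)^3 - 6*(23)^2 + 1 = (839523) + (97336) + (-3174) + (1) = 933686; answer 933686
Step 2: A1 = 933686; c = 36; f(3) = -3*(-27) - 2*(-47) + 2*(36) = 247; iterating: f(3)=247, f(4)=-781, f(5)=1795, f(6)=-3329, f(7)=4835, f(8)=-4257, f(9)=-3557, f(10)=28855, f(11)=-87965, f(12)=199071, f(13)=-363573, f(14)=516647, f(15)=-424653, f(16)=-486481; answer -486481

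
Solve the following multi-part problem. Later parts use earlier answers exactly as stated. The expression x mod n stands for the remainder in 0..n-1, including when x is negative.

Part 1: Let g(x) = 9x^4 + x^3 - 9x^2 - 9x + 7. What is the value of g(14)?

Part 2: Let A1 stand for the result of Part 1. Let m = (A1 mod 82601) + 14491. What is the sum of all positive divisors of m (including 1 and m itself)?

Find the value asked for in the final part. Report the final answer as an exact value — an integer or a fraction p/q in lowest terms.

53718

Part 1: 9*(14)^4 + 1*(14)^3 - 9*(14)^2 - 9*(14)^1 + 7 = (345744) + (2744) + (-1764) + (-126) + (7) = 346605; answer 346605
Part 2: A1 = 346605; m = 30692; 30692 = 2^2 * 7673; sigma = (1 + 2 + 4) * (1 + 7673) = 7 * 7674 = 53718; answer 53718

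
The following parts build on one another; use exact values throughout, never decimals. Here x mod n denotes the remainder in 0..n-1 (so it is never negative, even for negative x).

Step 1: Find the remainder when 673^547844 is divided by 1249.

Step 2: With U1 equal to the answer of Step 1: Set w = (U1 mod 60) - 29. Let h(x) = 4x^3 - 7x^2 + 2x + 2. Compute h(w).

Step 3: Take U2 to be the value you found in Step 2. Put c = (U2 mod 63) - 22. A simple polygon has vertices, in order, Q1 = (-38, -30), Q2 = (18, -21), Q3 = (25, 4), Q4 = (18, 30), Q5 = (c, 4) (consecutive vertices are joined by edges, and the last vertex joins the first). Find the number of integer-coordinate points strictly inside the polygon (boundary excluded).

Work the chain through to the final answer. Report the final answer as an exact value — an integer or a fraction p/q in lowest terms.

Step 1: squarings mod 1249: 673^1=673, 673^2=791, 673^4=1181, 673^8=877, 673^16=994, 673^32=77, 673^64=933, 673^128=1185, 673^256=349, 673^512=648, 673^1024=240, 673^2048=146, 673^4096=83, 673^8192=644, 673^16384=68, 673^32768=877, 673^65536=994, 673^131072=77, 673^262144=933, 673^524288=1185; 673^547844 = 673^4 * 673^1024 * 673^2048 * 673^4096 * 673^16384 * 673^524288 = 64 (mod 1249); answer 64
Step 2: U1 = 64; w = -25; 4*(-25)^3 - 7*(-25)^2 + 2*(-25)^1 + 2 = (-62500) + (-4375) + (-50) + (2) = -66923; answer -66923
Step 3: U2 = -66923; c = 24; cross terms: (-38*-21 - 18*-30)=1338, (18*4 - 25*-21)=597, (25*30 - 18*4)=678, (18*4 - 24*30)=-648, (24*-30 - -38*4)=-568; twice the area = |1397| = 1397; area = 1397/2; boundary points = 1 + 1 + 1 + 2 + 2 = 7; strictly interior points = area - boundary/2 + 1 = 696; answer 696

696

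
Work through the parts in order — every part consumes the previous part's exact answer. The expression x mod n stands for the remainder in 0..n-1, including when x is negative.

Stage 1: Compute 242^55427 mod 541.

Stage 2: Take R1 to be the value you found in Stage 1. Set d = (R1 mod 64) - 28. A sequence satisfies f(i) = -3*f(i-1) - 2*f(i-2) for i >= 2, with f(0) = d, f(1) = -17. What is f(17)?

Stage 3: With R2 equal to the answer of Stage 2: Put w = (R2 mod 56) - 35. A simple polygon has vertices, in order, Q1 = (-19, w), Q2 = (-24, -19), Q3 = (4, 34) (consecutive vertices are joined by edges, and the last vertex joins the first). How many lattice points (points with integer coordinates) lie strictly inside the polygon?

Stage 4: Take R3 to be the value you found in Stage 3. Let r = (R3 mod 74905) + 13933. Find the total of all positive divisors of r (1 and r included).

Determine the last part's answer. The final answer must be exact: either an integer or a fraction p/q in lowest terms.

21312

Stage 1: squarings mod 541: 242^1=242, 242^2=136, 242^4=102, 242^8=125, 242^16=477, 242^32=309, 242^64=265, 242^128=436, 242^256=205, 242^512=368, 242^1024=174, 242^2048=521, 242^4096=400, 242^8192=405, 242^16384=102, 242^32768=125; 242^55427 = 242^1 * 242^2 * 242^128 * 242^2048 * 242^4096 * 242^16384 * 242^32768 = 162 (mod 541); answer 162
Stage 2: R1 = 162; d = 6; f(2) = -3*(-17) - 2*(6) = 39; iterating: f(2)=39, f(3)=-83, f(4)=171, f(5)=-347, f(6)=699, f(7)=-1403, f(8)=2811, f(9)=-5627, f(10)=11259, f(11)=-22523, f(12)=45051, f(13)=-90107, f(14)=180219, f(15)=-360443, f(16)=720891, f(17)=-1441787; answer -1441787
Stage 3: R2 = -1441787; w = 10; cross terms: (-19*-19 - -24*10)=601, (-24*34 - 4*-19)=-740, (4*10 - -19*34)=686; twice the area = |547| = 547; area = 547/2; boundary points = 1 + 1 + 1 = 3; strictly interior points = area - boundary/2 + 1 = 273; answer 273
Stage 4: R3 = 273; r = 14206; 14206 = 2 * 7103; sigma = (1 + 2) * (1 + 7103) = 3 * 7104 = 21312; answer 21312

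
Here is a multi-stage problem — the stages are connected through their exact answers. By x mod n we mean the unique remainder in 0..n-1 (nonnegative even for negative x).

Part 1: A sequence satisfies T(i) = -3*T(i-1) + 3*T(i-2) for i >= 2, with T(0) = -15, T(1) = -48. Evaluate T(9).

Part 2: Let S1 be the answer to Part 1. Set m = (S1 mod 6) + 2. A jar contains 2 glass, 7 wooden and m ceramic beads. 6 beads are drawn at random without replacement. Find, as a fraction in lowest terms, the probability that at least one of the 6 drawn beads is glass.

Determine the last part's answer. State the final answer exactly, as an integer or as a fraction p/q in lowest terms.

9/13

Part 1: T(2) = -3*(-48) + 3*(-15) = 99; iterating: T(2)=99, T(3)=-441, T(4)=1620, T(5)=-6183, T(6)=23409, T(7)=-88776, T(8)=336555, T(9)=-1275993; answer -1275993
Part 2: S1 = -1275993; m = 5; total draws C(14,6) = 3003; complement C(12,6) = 924; favorable 3003 - 924 = 2079; P = 9/13; answer 9/13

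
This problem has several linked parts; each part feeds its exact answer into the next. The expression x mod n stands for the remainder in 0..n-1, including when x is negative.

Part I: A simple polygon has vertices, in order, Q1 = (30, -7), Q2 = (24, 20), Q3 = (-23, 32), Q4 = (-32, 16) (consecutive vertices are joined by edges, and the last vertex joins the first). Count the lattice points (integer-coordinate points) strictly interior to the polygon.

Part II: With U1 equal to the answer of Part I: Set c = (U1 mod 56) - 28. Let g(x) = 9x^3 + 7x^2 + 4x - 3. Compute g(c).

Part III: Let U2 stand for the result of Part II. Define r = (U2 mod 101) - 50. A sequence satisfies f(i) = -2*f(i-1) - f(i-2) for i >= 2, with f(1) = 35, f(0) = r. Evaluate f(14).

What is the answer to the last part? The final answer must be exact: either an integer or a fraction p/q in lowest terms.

-451

Part I: cross terms: (30*20 - 24*-7)=768, (24*32 - -23*20)=1228, (-23*16 - -32*32)=656, (-32*-7 - 30*16)=-256; twice the area = |2396| = 2396; area = 1198; boundary points = 3 + 1 + 1 + 1 = 6; strictly interior points = area - boundary/2 + 1 = 1196; answer 1196
Part II: U1 = 1196; c = -8; 9*(-8)^3 + 7*(-8)^2 + 4*(-8)^1 - 3 = (-4608) + (448) + (-32) + (-3) = -4195; answer -4195
Part III: U2 = -4195; r = -3; f(2) = -2*(35) - 1*(-3) = -67; iterating: f(2)=-67, f(3)=99, f(4)=-131, f(5)=163, f(6)=-195, f(7)=227, f(8)=-259, f(9)=291, f(10)=-323, f(11)=355, f(12)=-387, f(13)=419, f(14)=-451; answer -451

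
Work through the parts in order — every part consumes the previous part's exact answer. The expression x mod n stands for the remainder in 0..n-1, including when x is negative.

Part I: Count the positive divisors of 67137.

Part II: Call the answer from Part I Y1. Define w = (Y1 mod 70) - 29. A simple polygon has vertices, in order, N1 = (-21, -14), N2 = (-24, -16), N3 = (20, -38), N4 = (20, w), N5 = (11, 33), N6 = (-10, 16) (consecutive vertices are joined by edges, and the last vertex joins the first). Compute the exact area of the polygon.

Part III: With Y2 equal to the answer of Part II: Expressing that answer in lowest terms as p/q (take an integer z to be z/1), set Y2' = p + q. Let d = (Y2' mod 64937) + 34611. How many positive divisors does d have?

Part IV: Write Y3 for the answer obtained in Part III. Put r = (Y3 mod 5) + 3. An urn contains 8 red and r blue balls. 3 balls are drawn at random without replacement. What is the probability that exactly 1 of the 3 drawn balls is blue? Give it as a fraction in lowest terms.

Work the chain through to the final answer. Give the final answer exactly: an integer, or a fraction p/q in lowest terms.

Part I: 67137 = 3 * 7 * 23 * 139; number of divisors = (1+1) * (1+1) * (1+1) * (1+1) = 16; answer 16
Part II: Y1 = 16; w = -13; cross terms: (-21*-16 - -24*-14)=0, (-24*-38 - 20*-16)=1232, (20*-13 - 20*-38)=500, (20*33 - 11*-13)=803, (11*16 - -10*33)=506, (-10*-14 - -21*16)=476; twice the area = |3517| = 3517; area = 3517/2; answer 3517/2
Part III: Y2 = 3517/2; threaded value p + q = 3519; d = 38130; 38130 = 2 * 3 * 5 * 31 * 41; number of divisors = (1+1) * (1+1) * (1+1) * (1+1) * (1+1) = 32; answer 32
Part IV: Y3 = 32; r = 5; total draws C(13,3) = 286; favorable C(5,1)*C(8,2) = 140; P = 70/143; answer 70/143

70/143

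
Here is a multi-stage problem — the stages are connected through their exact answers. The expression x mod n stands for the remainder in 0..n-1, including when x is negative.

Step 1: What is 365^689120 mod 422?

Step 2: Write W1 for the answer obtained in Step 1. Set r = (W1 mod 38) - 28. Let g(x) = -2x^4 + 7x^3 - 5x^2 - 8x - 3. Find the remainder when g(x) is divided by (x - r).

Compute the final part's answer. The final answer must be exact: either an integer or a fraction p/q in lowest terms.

-543

Step 1: squarings mod 422: 365^1=365, 365^2=295, 365^4=93, 365^8=209, 365^16=215, 365^32=227, 365^64=45, 365^128=337, 365^256=51, 365^512=69, 365^1024=119, 365^2048=235, 365^4096=365, 365^8192=295, 365^16384=93, 365^32768=209, 365^65536=215, 365^131072=227, 365^262144=45, 365^524288=337; 365^689120 = 365^32 * 365^64 * 365^128 * 365^256 * 365^512 * 365^32768 * 365^131072 * 365^524288 = 185 (mod 422); answer 185
Step 2: W1 = 185; r = 5; remainder = value at the root: -2*(5)^4 + 7*(5)^3 - 5*(5)^2 - 8*(5)^1 - 3 = (-1250) + (875) + (-125) + (-40) + (-3) = -543; answer -543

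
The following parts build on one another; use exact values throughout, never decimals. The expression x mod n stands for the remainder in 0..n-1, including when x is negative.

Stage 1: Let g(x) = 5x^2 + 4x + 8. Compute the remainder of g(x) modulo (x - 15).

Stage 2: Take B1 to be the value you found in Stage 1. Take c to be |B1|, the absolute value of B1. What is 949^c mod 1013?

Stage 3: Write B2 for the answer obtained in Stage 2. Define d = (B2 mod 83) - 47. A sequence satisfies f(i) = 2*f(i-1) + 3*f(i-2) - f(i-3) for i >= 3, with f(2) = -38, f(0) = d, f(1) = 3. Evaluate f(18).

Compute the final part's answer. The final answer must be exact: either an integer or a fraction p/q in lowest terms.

-438319943

Stage 1: remainder = value at the root: 5*(15)^2 + 4*(15)^1 + 8 = (1125) + (60) + (8) = 1193; answer 1193
Stage 2: B1 = 1193; c = 1193; squarings mod 1013: 949^1=949, 949^2=44, 949^4=923, 949^8=1009, 949^16=16, 949^32=256, 949^64=704, 949^128=259, 949^256=223, 949^512=92, 949^1024=360; 949^1193 = 949^1 * 949^8 * 949^32 * 949^128 * 949^1024 = 586 (mod 1013); answer 586
Stage 3: B2 = 586; d = -42; f(3) = 2*(-38) + 3*(3) - 1*(-42) = -25; iterating: f(3)=-25, f(4)=-167, f(5)=-371, f(6)=-1218, f(7)=-3382, f(8)=-10047, f(9)=-29022, f(10)=-84803, f(11)=-246625, f(12)=-718637, f(13)=-2092346, f(14)=-6093978, f(15)=-17746357, f(16)=-51682302, f(17)=-150509697, f(18)=-438319943; answer -438319943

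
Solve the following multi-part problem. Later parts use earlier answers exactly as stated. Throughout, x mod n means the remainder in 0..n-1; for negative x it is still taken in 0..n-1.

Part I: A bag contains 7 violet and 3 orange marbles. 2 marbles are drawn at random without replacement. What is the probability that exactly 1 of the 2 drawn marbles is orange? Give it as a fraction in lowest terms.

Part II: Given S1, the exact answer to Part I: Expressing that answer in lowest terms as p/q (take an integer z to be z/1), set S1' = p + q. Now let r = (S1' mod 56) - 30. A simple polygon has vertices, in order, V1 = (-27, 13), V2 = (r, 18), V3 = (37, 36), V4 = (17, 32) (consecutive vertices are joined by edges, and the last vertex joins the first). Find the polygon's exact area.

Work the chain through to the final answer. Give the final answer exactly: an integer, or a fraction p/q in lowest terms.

321/2

Part I: total draws C(10,2) = 45; favorable C(3,1)*C(7,1) = 21; P = 7/15; answer 7/15
Part II: S1 = 7/15; threaded value p + q = 22; r = -8; cross terms: (-27*18 - -8*13)=-382, (-8*36 - 37*18)=-954, (37*32 - 17*36)=572, (17*13 - -27*32)=1085; twice the area = |321| = 321; area = 321/2; answer 321/2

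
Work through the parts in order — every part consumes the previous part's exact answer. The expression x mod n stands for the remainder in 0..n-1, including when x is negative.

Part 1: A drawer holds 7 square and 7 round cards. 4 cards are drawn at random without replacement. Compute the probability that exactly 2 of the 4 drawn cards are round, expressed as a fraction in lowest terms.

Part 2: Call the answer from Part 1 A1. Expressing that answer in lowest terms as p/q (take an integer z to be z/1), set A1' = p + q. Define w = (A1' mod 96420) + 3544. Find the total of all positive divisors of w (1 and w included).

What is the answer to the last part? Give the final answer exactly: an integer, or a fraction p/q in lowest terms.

9372

Part 1: total draws C(14,4) = 1001; favorable C(7,2)*C(7,2) = 441; P = 63/143; answer 63/143
Part 2: A1 = 63/143; threaded value p + q = 206; w = 3750; 3750 = 2 * 3 * 5^4; sigma = (1 + 2) * (1 + 3) * (1 + 5 + 25 + 125 + 625) = 3 * 4 * 781 = 9372; answer 9372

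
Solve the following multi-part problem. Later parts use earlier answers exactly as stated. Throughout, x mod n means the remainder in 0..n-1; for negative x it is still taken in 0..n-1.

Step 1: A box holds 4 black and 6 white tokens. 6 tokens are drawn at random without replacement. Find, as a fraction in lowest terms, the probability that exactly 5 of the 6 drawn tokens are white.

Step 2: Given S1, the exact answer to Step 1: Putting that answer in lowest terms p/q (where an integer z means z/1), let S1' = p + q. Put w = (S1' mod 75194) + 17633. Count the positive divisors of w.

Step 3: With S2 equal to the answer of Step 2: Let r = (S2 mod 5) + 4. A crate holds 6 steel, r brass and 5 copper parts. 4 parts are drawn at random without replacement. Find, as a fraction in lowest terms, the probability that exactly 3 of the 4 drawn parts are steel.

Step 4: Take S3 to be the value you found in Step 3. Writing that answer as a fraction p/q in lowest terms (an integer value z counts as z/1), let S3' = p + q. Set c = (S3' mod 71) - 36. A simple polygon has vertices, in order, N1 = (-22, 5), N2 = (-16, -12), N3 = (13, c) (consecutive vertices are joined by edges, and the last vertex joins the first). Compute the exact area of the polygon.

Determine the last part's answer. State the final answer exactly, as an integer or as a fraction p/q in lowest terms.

Step 1: total draws C(10,6) = 210; favorable C(6,5)*C(4,1) = 24; P = 4/35; answer 4/35
Step 2: S1 = 4/35; threaded value p + q = 39; w = 17672; 17672 = 2^3 * 47^2; number of divisors = (3+1) * (2+1) = 12; answer 12
Step 3: S2 = 12; r = 6; total draws C(17,4) = 2380; favorable C(6,3)*C(11,1) = 220; P = 11/119; answer 11/119
Step 4: S3 = 11/119; threaded value p + q = 130; c = 23; cross terms: (-22*-12 - -16*5)=344, (-16*23 - 13*-12)=-212, (13*5 - -22*23)=571; twice the area = |703| = 703; area = 703/2; answer 703/2

703/2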